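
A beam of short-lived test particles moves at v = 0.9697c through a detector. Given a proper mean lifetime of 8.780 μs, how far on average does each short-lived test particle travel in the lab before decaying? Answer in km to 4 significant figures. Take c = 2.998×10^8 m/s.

d ≈ 10.45 km

γ = 1/√(1 − 0.9697²) = 4.09335
Dilated lifetime: Δt = γτ₀ = 4.09335 × 8.780 μs = 35.9396 μs
d = vΔt = 0.9697c × 35.9396 μs = 2.90716×10^8 m/s × 3.59396×10^-5 s = 10.45 km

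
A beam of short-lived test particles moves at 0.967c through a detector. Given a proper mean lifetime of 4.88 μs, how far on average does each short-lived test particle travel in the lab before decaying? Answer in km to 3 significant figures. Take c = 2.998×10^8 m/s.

γ = 1/√(1 − 0.967²) = 3.9250
Dilated lifetime: Δt = γτ₀ = 3.9250 × 4.88 μs = 19.154 μs
d = vΔt = 0.967c × 19.154 μs = 2.8991×10^8 m/s × 1.9154×10^-5 s = 5.55 km

d ≈ 5.55 km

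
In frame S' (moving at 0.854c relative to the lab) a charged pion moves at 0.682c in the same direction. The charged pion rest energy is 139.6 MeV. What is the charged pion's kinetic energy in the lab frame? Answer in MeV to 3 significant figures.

K ≈ 441 MeV

u_lab = (0.682 + 0.854)/(1 + 0.682×0.854) = 0.970660
γ = 1/√(1 − 0.970660²) = 4.1588
K = (γ − 1)m₀c² = (4.1588 − 1) × 139.6 = 3.1588 × 139.6 = 441 MeV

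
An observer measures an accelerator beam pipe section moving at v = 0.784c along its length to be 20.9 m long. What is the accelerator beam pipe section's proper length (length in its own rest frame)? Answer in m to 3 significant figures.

L₀ ≈ 33.7 m

γ = 1/√(1 − 0.784²) = 1.6109
L₀ = γL = 1.6109 × 20.9 = 33.7 m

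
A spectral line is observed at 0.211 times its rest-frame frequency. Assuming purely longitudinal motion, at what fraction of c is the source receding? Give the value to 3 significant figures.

β ≈ 0.915

f_obs/f_src = √((1−β)/(1+β)) = 0.211  ⇒  (1−β)/(1+β) = 0.044521
β = |1 − D²|/(1 + D²) = |1 − 0.044521|/(1 + 0.044521) = 0.915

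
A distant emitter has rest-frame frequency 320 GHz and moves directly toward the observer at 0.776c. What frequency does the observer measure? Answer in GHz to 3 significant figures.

f_obs ≈ 901 GHz

Relativistic Doppler: f_obs = f_src √((1+β)/(1−β))
= 320 × √(1.7760/0.22400) = 320 × 2.8158 = 901 GHz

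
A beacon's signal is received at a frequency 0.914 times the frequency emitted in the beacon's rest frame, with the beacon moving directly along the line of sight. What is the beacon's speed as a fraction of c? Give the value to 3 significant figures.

f_obs/f_src = √((1−β)/(1+β)) = 0.914  ⇒  (1−β)/(1+β) = 0.83540
β = |1 − D²|/(1 + D²) = |1 − 0.83540|/(1 + 0.83540) = 0.0897

β ≈ 0.0897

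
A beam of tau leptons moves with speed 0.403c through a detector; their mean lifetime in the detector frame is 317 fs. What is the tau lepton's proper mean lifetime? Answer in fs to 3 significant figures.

τ₀ ≈ 290 fs

γ = 1/√(1 − 0.403²) = 1.0927
Proper time: τ₀ = Δt/γ = 317/1.0927 = 290 fs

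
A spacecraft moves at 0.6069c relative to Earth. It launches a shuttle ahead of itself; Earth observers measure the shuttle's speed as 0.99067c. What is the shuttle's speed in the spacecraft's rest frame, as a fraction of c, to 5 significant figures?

u' ≈ 0.96240c

Inverse velocity addition: u' = (u − v)/(1 − uv/c²)
= (0.99067 − 0.6069)/(1 − 0.99067×0.6069) = 0.38377/0.3987624 = 0.96240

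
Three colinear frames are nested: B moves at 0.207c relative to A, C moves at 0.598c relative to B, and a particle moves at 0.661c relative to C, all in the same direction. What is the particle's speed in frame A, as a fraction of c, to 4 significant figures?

u ≈ 0.9347c

Compose boost 2: (0.598 + 0.207)/(1 + 0.598×0.207) = 0.8050/1.12379 = 0.716329
Compose boost 3: (0.661 + 0.716329)/(1 + 0.661×0.716329) = 1.37733/1.47349 = 0.9347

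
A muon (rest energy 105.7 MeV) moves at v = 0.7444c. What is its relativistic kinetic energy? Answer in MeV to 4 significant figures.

γ = 1/√(1 − 0.7444²) = 1.49760
K = (γ − 1)m₀c² = (1.49760 − 1) × 105.7 MeV = 0.497602 × 105.7 MeV = 52.60 MeV

K ≈ 52.60 MeV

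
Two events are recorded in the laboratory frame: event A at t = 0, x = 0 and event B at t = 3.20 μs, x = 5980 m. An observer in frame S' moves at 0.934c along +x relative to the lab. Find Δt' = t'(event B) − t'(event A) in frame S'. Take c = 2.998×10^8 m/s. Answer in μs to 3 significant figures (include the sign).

γ = 1/√(1 − 0.934²) = 2.7990
Δt' = γ(Δt − vΔx/c²) = 2.7990 × (3.20 μs − 0.934×5980 m / (2.998×10^8 m/s))
= 2.7990 × (-15.430 μs) = -43.2 μs

Δt' ≈ -43.2 μs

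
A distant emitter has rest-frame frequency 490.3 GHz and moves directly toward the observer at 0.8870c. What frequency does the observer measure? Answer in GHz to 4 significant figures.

Relativistic Doppler: f_obs = f_src √((1+β)/(1−β))
= 490.3 × √(1.88700/0.113000) = 490.3 × 4.08646 = 2004 GHz

f_obs ≈ 2004 GHz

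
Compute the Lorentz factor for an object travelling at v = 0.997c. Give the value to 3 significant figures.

γ ≈ 12.9

γ = 1/√(1 − β²) = 1/√(1 − 0.997²) = 1/√(0.0059910) = 12.9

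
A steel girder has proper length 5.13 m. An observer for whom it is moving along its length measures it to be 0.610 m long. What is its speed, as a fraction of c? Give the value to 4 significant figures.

β ≈ 0.9929

γ = L₀/L = 5.13/0.610 = 8.40984
β = √(1 − 1/γ²) = 0.9929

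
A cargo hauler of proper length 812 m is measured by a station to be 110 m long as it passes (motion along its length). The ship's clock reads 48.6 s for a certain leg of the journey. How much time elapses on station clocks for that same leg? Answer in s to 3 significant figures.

Δt ≈ 359 s

Length contraction ⇒ γ = L₀/L = 812/110 = 7.3818
Time dilation: Δt = γτ₀ = 7.3818 × 48.6 s = 359 s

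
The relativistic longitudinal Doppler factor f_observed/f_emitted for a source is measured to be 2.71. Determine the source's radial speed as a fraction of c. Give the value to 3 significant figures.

β ≈ 0.760

f_obs/f_src = √((1+β)/(1−β)) = 2.71  ⇒  (1+β)/(1−β) = 7.3441
β = |1 − D²|/(1 + D²) = |1 − 7.3441|/(1 + 7.3441) = 0.760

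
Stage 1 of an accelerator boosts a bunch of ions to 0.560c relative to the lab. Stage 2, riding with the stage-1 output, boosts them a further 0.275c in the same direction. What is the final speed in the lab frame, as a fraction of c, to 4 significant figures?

Compose boost 2: (0.275 + 0.560)/(1 + 0.275×0.560) = 0.8350/1.15400 = 0.7236

u ≈ 0.7236c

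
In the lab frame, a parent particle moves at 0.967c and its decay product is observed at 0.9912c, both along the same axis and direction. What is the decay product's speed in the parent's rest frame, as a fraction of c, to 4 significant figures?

u' ≈ 0.5830c

Inverse velocity addition: u' = (u − v)/(1 − uv/c²)
= (0.9912 − 0.967)/(1 − 0.9912×0.967) = 0.02420/0.0415096 = 0.5830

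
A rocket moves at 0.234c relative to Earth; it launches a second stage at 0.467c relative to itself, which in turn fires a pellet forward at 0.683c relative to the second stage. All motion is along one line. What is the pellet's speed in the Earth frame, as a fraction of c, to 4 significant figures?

u ≈ 0.9185c

Compose boost 2: (0.467 + 0.234)/(1 + 0.467×0.234) = 0.7010/1.10928 = 0.631943
Compose boost 3: (0.683 + 0.631943)/(1 + 0.683×0.631943) = 1.31494/1.43162 = 0.9185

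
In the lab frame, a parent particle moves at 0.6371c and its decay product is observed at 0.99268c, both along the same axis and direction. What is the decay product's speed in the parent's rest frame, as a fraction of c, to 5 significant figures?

Inverse velocity addition: u' = (u − v)/(1 − uv/c²)
= (0.99268 − 0.6371)/(1 − 0.99268×0.6371) = 0.35558/0.3675636 = 0.96740

u' ≈ 0.96740c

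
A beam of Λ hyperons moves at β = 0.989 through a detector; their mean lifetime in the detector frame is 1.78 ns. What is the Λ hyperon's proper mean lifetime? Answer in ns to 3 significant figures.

γ = 1/√(1 − 0.989²) = 6.7606
Proper time: τ₀ = Δt/γ = 1.78/6.7606 = 0.263 ns

τ₀ ≈ 0.263 ns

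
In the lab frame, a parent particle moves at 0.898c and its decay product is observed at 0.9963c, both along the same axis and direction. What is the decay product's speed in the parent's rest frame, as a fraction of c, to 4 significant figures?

Inverse velocity addition: u' = (u − v)/(1 − uv/c²)
= (0.9963 − 0.898)/(1 − 0.9963×0.898) = 0.09830/0.105323 = 0.9333

u' ≈ 0.9333c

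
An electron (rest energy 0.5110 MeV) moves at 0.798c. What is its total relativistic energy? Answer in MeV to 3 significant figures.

E ≈ 0.848 MeV

γ = 1/√(1 − 0.798²) = 1.6593
E = γm₀c² = 1.6593 × 0.5110 MeV = 0.848 MeV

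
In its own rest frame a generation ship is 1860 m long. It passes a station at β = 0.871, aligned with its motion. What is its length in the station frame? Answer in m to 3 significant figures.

L ≈ 914 m

γ = 1/√(1 − 0.871²) = 2.0355
Length contraction: L = L₀/γ = 1860/2.0355 = 914 m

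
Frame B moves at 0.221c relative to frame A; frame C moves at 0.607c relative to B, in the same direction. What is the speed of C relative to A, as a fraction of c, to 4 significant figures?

Compose boost 2: (0.607 + 0.221)/(1 + 0.607×0.221) = 0.8280/1.13415 = 0.7301

u ≈ 0.7301c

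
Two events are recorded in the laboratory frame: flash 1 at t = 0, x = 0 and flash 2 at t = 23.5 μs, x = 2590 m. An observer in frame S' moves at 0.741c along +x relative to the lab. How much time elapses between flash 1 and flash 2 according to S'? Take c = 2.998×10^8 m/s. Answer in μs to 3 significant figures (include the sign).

Δt' ≈ 25.5 μs

γ = 1/√(1 − 0.741²) = 1.4892
Δt' = γ(Δt − vΔx/c²) = 1.4892 × (23.5 μs − 0.741×2590 m / (2.998×10^8 m/s))
= 1.4892 × (17.098 μs) = 25.5 μs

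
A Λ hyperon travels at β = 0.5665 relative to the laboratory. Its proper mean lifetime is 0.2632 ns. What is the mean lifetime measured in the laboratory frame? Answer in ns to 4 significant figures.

Δt ≈ 0.3194 ns

γ = 1/√(1 − 0.5665²) = 1.21350
Time dilation: Δt = γτ₀ = 1.21350 × 0.2632 ns = 0.3194 ns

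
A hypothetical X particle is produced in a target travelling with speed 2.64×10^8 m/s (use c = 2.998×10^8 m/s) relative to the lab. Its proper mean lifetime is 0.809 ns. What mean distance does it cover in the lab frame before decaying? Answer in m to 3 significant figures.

β = v/c = 2.64×10^8 / 2.998×10^8 = 0.88059
γ = 1/√(1 − 0.88059²) = 2.1102
Dilated lifetime: Δt = γτ₀ = 2.1102 × 0.809 ns = 1.7072 ns
d = vΔt = 0.88059c × 1.7072 ns = 2.6400×10^8 m/s × 1.7072×10^-9 s = 0.451 m

d ≈ 0.451 m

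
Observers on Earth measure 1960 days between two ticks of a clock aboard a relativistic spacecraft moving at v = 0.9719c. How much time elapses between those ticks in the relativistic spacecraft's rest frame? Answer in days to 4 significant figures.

γ = 1/√(1 − 0.9719²) = 4.24819
Proper time: τ₀ = Δt/γ = 1960/4.24819 = 461.4 days

τ₀ ≈ 461.4 days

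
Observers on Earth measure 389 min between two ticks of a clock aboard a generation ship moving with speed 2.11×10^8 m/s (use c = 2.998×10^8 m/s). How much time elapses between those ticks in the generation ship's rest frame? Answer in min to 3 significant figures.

τ₀ ≈ 276 min

β = v/c = 2.11×10^8 / 2.998×10^8 = 0.70380
γ = 1/√(1 − 0.70380²) = 1.4077
Proper time: τ₀ = Δt/γ = 389/1.4077 = 276 min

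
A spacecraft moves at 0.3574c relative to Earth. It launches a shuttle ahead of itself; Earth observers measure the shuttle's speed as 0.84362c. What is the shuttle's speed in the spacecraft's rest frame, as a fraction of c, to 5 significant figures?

Inverse velocity addition: u' = (u − v)/(1 − uv/c²)
= (0.84362 − 0.3574)/(1 − 0.84362×0.3574) = 0.48622/0.6984902 = 0.69610

u' ≈ 0.69610c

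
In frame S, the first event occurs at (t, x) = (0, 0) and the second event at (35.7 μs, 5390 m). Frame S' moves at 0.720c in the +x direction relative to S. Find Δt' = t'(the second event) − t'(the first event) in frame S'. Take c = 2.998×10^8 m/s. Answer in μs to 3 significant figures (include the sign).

Δt' ≈ 32.8 μs

γ = 1/√(1 − 0.720²) = 1.4410
Δt' = γ(Δt − vΔx/c²) = 1.4410 × (35.7 μs − 0.720×5390 m / (2.998×10^8 m/s))
= 1.4410 × (22.755 μs) = 32.8 μs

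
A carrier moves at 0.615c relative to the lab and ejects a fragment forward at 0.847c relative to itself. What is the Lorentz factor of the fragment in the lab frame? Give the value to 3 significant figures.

γ ≈ 3.63

u_lab = (0.847 + 0.615)/(1 + 0.847×0.615) = 1.462/1.52090 = 0.961270
γ = 1/√(1 − 0.961270²) = 3.63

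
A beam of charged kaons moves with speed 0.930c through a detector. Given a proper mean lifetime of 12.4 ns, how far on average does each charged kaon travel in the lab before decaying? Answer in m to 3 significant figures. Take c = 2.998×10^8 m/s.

d ≈ 9.41 m

γ = 1/√(1 − 0.930²) = 2.7206
Dilated lifetime: Δt = γτ₀ = 2.7206 × 12.4 ns = 33.736 ns
d = vΔt = 0.930c × 33.736 ns = 2.7881×10^8 m/s × 3.3736×10^-8 s = 9.41 m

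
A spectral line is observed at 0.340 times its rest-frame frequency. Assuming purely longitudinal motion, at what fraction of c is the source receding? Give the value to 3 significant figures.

β ≈ 0.793

f_obs/f_src = √((1−β)/(1+β)) = 0.340  ⇒  (1−β)/(1+β) = 0.11560
β = |1 − D²|/(1 + D²) = |1 − 0.11560|/(1 + 0.11560) = 0.793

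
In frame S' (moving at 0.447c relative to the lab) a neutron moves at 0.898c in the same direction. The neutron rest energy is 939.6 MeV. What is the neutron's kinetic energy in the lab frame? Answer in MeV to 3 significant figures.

K ≈ 2410 MeV

u_lab = (0.898 + 0.447)/(1 + 0.898×0.447) = 0.959750
γ = 1/√(1 − 0.959750²) = 3.5606
K = (γ − 1)m₀c² = (3.5606 − 1) × 939.6 = 2.5606 × 939.6 = 2410 MeV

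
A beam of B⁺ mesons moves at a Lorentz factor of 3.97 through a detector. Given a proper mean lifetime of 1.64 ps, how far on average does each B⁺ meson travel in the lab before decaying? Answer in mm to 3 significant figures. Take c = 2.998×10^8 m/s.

d ≈ 1.89 mm

β = √(1 − 1/γ²) = √(1 − 1/3.97²) = 0.96776
Dilated lifetime: Δt = γτ₀ = 3.97 × 1.64 ps = 6.5108 ps
d = vΔt = 0.96776c × 6.5108 ps = 2.9013×10^8 m/s × 6.5108×10^-12 s = 1.89 mm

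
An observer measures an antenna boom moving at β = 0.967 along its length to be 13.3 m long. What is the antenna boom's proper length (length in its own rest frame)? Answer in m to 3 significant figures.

γ = 1/√(1 − 0.967²) = 3.9250
L₀ = γL = 3.9250 × 13.3 = 52.2 m

L₀ ≈ 52.2 m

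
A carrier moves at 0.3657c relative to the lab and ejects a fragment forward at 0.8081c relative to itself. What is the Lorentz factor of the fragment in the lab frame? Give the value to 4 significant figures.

u_lab = (0.8081 + 0.3657)/(1 + 0.8081×0.3657) = 1.1738/1.295522 = 0.9060439
γ = 1/√(1 − 0.9060439²) = 2.363

γ ≈ 2.363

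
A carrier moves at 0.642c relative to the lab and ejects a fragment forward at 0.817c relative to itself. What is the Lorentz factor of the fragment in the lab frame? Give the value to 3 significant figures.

u_lab = (0.817 + 0.642)/(1 + 0.817×0.642) = 1.459/1.52451 = 0.957026
γ = 1/√(1 − 0.957026²) = 3.45

γ ≈ 3.45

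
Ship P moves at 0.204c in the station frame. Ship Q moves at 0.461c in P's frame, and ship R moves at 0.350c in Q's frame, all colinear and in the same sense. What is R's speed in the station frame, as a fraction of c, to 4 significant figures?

u ≈ 0.7898c

Compose boost 2: (0.461 + 0.204)/(1 + 0.461×0.204) = 0.6650/1.09404 = 0.607837
Compose boost 3: (0.350 + 0.607837)/(1 + 0.350×0.607837) = 0.957837/1.21274 = 0.7898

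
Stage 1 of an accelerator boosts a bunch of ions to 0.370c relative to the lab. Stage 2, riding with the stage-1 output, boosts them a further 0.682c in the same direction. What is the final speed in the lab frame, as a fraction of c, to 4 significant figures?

u ≈ 0.8400c

Compose boost 2: (0.682 + 0.370)/(1 + 0.682×0.370) = 1.052/1.25234 = 0.8400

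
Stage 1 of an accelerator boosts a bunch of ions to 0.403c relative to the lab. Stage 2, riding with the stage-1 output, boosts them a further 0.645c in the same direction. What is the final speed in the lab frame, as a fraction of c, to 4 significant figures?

u ≈ 0.8318c

Compose boost 2: (0.645 + 0.403)/(1 + 0.645×0.403) = 1.048/1.25994 = 0.8318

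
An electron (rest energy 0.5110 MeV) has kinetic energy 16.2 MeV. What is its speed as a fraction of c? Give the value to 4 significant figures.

β ≈ 0.9995

γ = 1 + K/(m₀c²) = 1 + 16.2/0.5110 = 32.7025
β = √(1 − 1/γ²) = 0.9995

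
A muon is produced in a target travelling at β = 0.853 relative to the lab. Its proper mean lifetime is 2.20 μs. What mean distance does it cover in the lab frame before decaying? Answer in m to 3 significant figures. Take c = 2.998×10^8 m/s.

γ = 1/√(1 − 0.853²) = 1.9160
Dilated lifetime: Δt = γτ₀ = 1.9160 × 2.20 μs = 4.2153 μs
d = vΔt = 0.853c × 4.2153 μs = 2.5573×10^8 m/s × 4.2153×10^-6 s = 1080 m

d ≈ 1080 m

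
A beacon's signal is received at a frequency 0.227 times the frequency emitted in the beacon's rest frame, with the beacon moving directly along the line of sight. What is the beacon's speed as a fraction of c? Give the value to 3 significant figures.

f_obs/f_src = √((1−β)/(1+β)) = 0.227  ⇒  (1−β)/(1+β) = 0.051529
β = |1 − D²|/(1 + D²) = |1 − 0.051529|/(1 + 0.051529) = 0.902

β ≈ 0.902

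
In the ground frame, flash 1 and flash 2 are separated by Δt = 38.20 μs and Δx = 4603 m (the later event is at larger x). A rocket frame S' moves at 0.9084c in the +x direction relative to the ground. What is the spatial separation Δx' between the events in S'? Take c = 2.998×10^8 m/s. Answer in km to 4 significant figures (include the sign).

Δx' ≈ -13.87 km

γ = 1/√(1 − 0.9084²) = 2.39176
Δx' = γ(Δx − vΔt) = 2.39176 × (4603 m − 0.9084×(2.998×10^8 m/s)×38.20×10^-6 s)
= 2.39176 × (-5800.32 m) = -13.87 km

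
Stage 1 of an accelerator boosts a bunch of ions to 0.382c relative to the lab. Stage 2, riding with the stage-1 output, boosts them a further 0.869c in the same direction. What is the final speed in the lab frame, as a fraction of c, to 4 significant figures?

u ≈ 0.9392c

Compose boost 2: (0.869 + 0.382)/(1 + 0.869×0.382) = 1.251/1.33196 = 0.9392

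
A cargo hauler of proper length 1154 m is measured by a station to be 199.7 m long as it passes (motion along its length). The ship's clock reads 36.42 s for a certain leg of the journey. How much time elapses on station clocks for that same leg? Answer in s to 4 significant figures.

Δt ≈ 210.5 s

Length contraction ⇒ γ = L₀/L = 1154/199.7 = 5.77867
Time dilation: Δt = γτ₀ = 5.77867 × 36.42 s = 210.5 s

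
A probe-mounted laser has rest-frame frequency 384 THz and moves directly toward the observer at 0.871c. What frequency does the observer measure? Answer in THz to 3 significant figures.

Relativistic Doppler: f_obs = f_src √((1+β)/(1−β))
= 384 × √(1.8710/0.12900) = 384 × 3.8084 = 1460 THz

f_obs ≈ 1460 THz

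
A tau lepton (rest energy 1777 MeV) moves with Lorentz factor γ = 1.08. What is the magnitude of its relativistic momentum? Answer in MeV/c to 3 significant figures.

p ≈ 725 MeV/c

β = √(1 − 1/γ²) = √(1 − 1/1.08²) = 0.37771
p = γβm₀c = 1.08 × 0.37771 × 1777 MeV/c = 725 MeV/c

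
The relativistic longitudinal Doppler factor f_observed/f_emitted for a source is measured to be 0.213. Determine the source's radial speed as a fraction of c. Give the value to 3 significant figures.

f_obs/f_src = √((1−β)/(1+β)) = 0.213  ⇒  (1−β)/(1+β) = 0.045369
β = |1 − D²|/(1 + D²) = |1 − 0.045369|/(1 + 0.045369) = 0.913

β ≈ 0.913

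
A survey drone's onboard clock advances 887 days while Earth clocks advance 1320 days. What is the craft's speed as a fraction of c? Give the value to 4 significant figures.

γ = Δt/τ₀ = 1320/887 = 1.48816
β = √(1 − 1/γ²) = √(1 − 1/1.48816²) = 0.7406

β ≈ 0.7406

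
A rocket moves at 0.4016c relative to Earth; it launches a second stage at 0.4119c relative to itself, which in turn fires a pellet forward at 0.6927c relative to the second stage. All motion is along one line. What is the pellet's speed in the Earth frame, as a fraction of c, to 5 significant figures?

u ≈ 0.93745c

Compose boost 2: (0.4119 + 0.4016)/(1 + 0.4119×0.4016) = 0.81350/1.165419 = 0.6980322
Compose boost 3: (0.6927 + 0.6980322)/(1 + 0.6927×0.6980322) = 1.390732/1.483527 = 0.93745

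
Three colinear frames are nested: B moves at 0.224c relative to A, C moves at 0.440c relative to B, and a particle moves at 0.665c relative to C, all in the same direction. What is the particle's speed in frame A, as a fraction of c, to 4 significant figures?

Compose boost 2: (0.440 + 0.224)/(1 + 0.440×0.224) = 0.6640/1.09856 = 0.604428
Compose boost 3: (0.665 + 0.604428)/(1 + 0.665×0.604428) = 1.26943/1.40194 = 0.9055

u ≈ 0.9055c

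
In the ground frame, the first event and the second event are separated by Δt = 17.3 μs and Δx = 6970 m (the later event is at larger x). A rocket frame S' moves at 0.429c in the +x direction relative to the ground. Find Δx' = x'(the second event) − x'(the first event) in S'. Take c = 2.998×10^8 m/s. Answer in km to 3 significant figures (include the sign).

Δx' ≈ 5.25 km

γ = 1/√(1 − 0.429²) = 1.1070
Δx' = γ(Δx − vΔt) = 1.1070 × (6970 m − 0.429×(2.998×10^8 m/s)×17.3×10^-6 s)
= 1.1070 × (4745.0 m) = 5.25 km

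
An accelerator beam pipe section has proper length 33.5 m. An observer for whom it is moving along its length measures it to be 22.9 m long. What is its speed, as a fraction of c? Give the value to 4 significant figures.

γ = L₀/L = 33.5/22.9 = 1.46288
β = √(1 − 1/γ²) = 0.7299

β ≈ 0.7299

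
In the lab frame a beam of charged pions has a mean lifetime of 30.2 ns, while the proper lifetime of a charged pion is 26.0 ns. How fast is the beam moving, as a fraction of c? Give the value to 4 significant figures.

β ≈ 0.5087

γ = Δt/τ₀ = 30.2/26.0 = 1.16154
β = √(1 − 1/γ²) = √(1 − 1/1.16154²) = 0.5087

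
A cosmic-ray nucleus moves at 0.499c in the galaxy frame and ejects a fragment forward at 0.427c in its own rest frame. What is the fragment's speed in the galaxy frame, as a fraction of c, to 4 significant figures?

Compose boost 2: (0.427 + 0.499)/(1 + 0.427×0.499) = 0.9260/1.21307 = 0.7634

u ≈ 0.7634c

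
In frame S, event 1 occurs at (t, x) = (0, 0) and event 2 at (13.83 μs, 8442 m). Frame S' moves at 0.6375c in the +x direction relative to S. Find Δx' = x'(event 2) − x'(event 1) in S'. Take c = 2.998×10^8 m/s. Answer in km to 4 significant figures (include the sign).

γ = 1/√(1 − 0.6375²) = 1.29794
Δx' = γ(Δx − vΔt) = 1.29794 × (8442 m − 0.6375×(2.998×10^8 m/s)×13.83×10^-6 s)
= 1.29794 × (5798.78 m) = 7.526 km

Δx' ≈ 7.526 km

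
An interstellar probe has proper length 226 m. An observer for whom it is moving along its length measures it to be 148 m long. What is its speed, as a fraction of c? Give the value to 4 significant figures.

β ≈ 0.7557

γ = L₀/L = 226/148 = 1.52703
β = √(1 − 1/γ²) = 0.7557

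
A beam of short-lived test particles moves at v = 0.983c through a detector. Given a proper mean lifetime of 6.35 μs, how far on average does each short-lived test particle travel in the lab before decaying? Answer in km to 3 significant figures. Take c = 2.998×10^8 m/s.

γ = 1/√(1 − 0.983²) = 5.4465
Dilated lifetime: Δt = γτ₀ = 5.4465 × 6.35 μs = 34.585 μs
d = vΔt = 0.983c × 34.585 μs = 2.9470×10^8 m/s × 3.4585×10^-5 s = 10.2 km

d ≈ 10.2 km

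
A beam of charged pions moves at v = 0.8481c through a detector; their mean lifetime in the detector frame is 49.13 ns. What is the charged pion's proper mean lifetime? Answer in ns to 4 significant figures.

τ₀ ≈ 26.03 ns

γ = 1/√(1 − 0.8481²) = 1.88738
Proper time: τ₀ = Δt/γ = 49.13/1.88738 = 26.03 ns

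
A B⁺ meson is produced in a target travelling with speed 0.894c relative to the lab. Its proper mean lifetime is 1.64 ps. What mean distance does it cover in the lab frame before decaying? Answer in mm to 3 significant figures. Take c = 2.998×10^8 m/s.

d ≈ 0.981 mm

γ = 1/√(1 − 0.894²) = 2.2318
Dilated lifetime: Δt = γτ₀ = 2.2318 × 1.64 ps = 3.6602 ps
d = vΔt = 0.894c × 3.6602 ps = 2.6802×10^8 m/s × 3.6602×10^-12 s = 0.981 mm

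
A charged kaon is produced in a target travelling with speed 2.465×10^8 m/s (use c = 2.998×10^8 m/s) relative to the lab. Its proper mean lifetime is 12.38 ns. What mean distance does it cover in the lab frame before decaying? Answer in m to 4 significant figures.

d ≈ 5.362 m

β = v/c = 2.465×10^8 / 2.998×10^8 = 0.822215
γ = 1/√(1 − 0.822215²) = 1.75692
Dilated lifetime: Δt = γτ₀ = 1.75692 × 12.38 ns = 21.7507 ns
d = vΔt = 0.822215c × 21.7507 ns = 2.46500×10^8 m/s × 2.17507×10^-8 s = 5.362 m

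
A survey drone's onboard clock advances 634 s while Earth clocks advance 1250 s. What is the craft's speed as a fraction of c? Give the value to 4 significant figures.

γ = Δt/τ₀ = 1250/634 = 1.97161
β = √(1 − 1/γ²) = √(1 − 1/1.97161²) = 0.8618

β ≈ 0.8618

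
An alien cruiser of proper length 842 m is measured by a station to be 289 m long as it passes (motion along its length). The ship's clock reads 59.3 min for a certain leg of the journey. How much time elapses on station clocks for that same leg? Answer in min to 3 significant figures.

Length contraction ⇒ γ = L₀/L = 842/289 = 2.9135
Time dilation: Δt = γτ₀ = 2.9135 × 59.3 min = 173 min

Δt ≈ 173 min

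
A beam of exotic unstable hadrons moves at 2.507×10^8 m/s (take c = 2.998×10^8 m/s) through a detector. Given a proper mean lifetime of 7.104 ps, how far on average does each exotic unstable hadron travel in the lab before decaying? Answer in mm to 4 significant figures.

d ≈ 3.248 mm

β = v/c = 2.507×10^8 / 2.998×10^8 = 0.836224
γ = 1/√(1 − 0.836224²) = 1.82353
Dilated lifetime: Δt = γτ₀ = 1.82353 × 7.104 ps = 12.9543 ps
d = vΔt = 0.836224c × 12.9543 ps = 2.50700×10^8 m/s × 1.29543×10^-11 s = 3.248 mm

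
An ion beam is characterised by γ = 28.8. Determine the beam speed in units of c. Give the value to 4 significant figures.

β ≈ 0.9994

β = √(1 − 1/γ²) = √(1 − 1/28.8²) = √(0.998794) = 0.9994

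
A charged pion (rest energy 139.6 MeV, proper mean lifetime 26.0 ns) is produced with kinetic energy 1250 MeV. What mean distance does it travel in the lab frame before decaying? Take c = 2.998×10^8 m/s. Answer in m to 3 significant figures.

γ = 1 + K/(m₀c²) = 1 + 1250/139.6 = 9.9542
β = √(1 − 1/γ²) = 0.99494
Dilated lifetime: γτ₀ = 9.9542 × 26.0 ns = 258.81 ns
d = βc·γτ₀ = 0.99494 × (2.998×10^8 m/s) × 2.5881×10^-7 s = 77.2 m

d ≈ 77.2 m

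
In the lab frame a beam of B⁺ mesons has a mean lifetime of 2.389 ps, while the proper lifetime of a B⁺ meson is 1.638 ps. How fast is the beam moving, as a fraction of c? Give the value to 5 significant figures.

β ≈ 0.72794

γ = Δt/τ₀ = 2.389/1.638 = 1.458486
β = √(1 − 1/γ²) = √(1 − 1/1.458486²) = 0.72794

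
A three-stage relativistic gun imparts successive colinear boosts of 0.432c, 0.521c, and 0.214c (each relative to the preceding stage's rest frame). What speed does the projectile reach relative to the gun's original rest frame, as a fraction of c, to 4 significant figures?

Compose boost 2: (0.521 + 0.432)/(1 + 0.521×0.432) = 0.9530/1.22507 = 0.777913
Compose boost 3: (0.214 + 0.777913)/(1 + 0.214×0.777913) = 0.991913/1.16647 = 0.8504

u ≈ 0.8504c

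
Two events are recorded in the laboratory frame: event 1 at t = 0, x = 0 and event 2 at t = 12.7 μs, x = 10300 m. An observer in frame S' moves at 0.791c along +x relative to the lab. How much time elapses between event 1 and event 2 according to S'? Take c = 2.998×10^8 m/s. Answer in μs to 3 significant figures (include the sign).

Δt' ≈ -23.7 μs

γ = 1/√(1 − 0.791²) = 1.6345
Δt' = γ(Δt − vΔx/c²) = 1.6345 × (12.7 μs − 0.791×10300 m / (2.998×10^8 m/s))
= 1.6345 × (-14.476 μs) = -23.7 μs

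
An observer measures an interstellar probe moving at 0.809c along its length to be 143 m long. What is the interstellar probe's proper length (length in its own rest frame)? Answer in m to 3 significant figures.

L₀ ≈ 243 m

γ = 1/√(1 − 0.809²) = 1.7012
L₀ = γL = 1.7012 × 143 = 243 m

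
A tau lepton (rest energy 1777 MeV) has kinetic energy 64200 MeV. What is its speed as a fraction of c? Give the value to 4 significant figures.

γ = 1 + K/(m₀c²) = 1 + 64200/1777 = 37.1283
β = √(1 − 1/γ²) = 0.9996

β ≈ 0.9996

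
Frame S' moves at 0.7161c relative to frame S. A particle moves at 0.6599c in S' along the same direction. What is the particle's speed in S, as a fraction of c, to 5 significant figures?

Relativistic velocity addition: u = (u' + v)/(1 + u'v/c²)
= (0.6599 + 0.7161)/(1 + 0.6599×0.7161) = 1.3760/1.472554 = 0.93443

u ≈ 0.93443c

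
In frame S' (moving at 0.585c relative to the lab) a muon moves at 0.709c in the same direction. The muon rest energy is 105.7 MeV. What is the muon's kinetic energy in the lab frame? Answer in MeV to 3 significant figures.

K ≈ 156 MeV

u_lab = (0.709 + 0.585)/(1 + 0.709×0.585) = 0.914640
γ = 1/√(1 − 0.914640²) = 2.4736
K = (γ − 1)m₀c² = (2.4736 − 1) × 105.7 = 1.4736 × 105.7 = 156 MeV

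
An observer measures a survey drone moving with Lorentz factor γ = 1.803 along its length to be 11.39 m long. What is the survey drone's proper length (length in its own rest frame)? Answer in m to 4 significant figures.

γ = 1.803 (given)
L₀ = γL = 1.803 × 11.39 = 20.54 m

L₀ ≈ 20.54 m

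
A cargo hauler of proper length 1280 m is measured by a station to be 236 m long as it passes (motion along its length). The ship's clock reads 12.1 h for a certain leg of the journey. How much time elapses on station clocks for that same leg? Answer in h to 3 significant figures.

Δt ≈ 65.6 h

Length contraction ⇒ γ = L₀/L = 1280/236 = 5.4237
Time dilation: Δt = γτ₀ = 5.4237 × 12.1 h = 65.6 h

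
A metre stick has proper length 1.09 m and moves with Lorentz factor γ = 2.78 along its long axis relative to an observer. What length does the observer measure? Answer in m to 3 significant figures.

L ≈ 0.392 m

γ = 2.78 (given)
Length contraction: L = L₀/γ = 1.09/2.78 = 0.392 m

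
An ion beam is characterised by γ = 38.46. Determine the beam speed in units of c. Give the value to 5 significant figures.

β = √(1 − 1/γ²) = √(1 − 1/38.46²) = √(0.9993239) = 0.99966

β ≈ 0.99966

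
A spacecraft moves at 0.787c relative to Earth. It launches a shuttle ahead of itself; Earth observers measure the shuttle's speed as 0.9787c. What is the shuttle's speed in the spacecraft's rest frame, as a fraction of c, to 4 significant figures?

Inverse velocity addition: u' = (u − v)/(1 − uv/c²)
= (0.9787 − 0.787)/(1 − 0.9787×0.787) = 0.1917/0.229763 = 0.8343

u' ≈ 0.8343c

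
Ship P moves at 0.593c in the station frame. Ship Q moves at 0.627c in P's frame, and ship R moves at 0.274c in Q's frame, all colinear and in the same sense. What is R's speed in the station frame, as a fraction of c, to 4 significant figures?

Compose boost 2: (0.627 + 0.593)/(1 + 0.627×0.593) = 1.220/1.37181 = 0.889335
Compose boost 3: (0.274 + 0.889335)/(1 + 0.274×0.889335) = 1.16334/1.24368 = 0.9354

u ≈ 0.9354c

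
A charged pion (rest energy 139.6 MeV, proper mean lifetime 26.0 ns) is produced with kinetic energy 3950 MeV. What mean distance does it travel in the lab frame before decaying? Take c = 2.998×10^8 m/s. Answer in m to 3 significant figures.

d ≈ 228 m

γ = 1 + K/(m₀c²) = 1 + 3950/139.6 = 29.295
β = √(1 − 1/γ²) = 0.99942
Dilated lifetime: γτ₀ = 29.295 × 26.0 ns = 761.67 ns
d = βc·γτ₀ = 0.99942 × (2.998×10^8 m/s) × 7.6167×10^-7 s = 228 m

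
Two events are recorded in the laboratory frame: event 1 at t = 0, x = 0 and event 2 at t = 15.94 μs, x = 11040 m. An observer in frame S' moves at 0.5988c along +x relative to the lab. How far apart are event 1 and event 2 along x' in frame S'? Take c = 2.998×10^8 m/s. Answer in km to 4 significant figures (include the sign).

γ = 1/√(1 − 0.5988²) = 1.24860
Δx' = γ(Δx − vΔt) = 1.24860 × (11040 m − 0.5988×(2.998×10^8 m/s)×15.94×10^-6 s)
= 1.24860 × (8178.45 m) = 10.21 km

Δx' ≈ 10.21 km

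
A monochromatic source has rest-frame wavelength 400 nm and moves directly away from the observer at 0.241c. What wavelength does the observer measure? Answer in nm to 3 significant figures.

Relativistic Doppler: λ_obs = λ_src √((1+β)/(1−β))
= 400 × √(1.2410/0.75900) = 400 × 1.2787 = 511 nm

λ_obs ≈ 511 nm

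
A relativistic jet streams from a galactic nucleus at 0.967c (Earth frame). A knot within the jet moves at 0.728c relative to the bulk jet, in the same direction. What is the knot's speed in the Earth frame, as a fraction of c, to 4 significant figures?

Relativistic velocity addition: u = (u' + v)/(1 + u'v/c²)
= (0.728 + 0.967)/(1 + 0.728×0.967) = 1.695/1.70398 = 0.9947

u ≈ 0.9947c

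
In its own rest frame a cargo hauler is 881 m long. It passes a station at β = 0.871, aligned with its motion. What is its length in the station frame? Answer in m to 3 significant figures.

L ≈ 433 m

γ = 1/√(1 − 0.871²) = 2.0355
Length contraction: L = L₀/γ = 881/2.0355 = 433 m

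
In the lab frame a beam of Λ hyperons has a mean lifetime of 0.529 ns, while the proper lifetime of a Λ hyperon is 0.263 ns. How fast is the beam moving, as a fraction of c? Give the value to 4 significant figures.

β ≈ 0.8677

γ = Δt/τ₀ = 0.529/0.263 = 2.01141
β = √(1 − 1/γ²) = √(1 − 1/2.01141²) = 0.8677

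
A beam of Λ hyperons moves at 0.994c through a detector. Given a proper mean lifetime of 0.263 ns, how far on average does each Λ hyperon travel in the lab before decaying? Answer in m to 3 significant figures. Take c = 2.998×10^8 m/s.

d ≈ 0.717 m

γ = 1/√(1 − 0.994²) = 9.1424
Dilated lifetime: Δt = γτ₀ = 9.1424 × 0.263 ns = 2.4045 ns
d = vΔt = 0.994c × 2.4045 ns = 2.9800×10^8 m/s × 2.4045×10^-9 s = 0.717 m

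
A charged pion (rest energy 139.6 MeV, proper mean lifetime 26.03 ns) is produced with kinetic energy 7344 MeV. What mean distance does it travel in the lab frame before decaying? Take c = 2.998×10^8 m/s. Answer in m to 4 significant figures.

d ≈ 418.3 m

γ = 1 + K/(m₀c²) = 1 + 7344/139.6 = 53.6074
β = √(1 − 1/γ²) = 0.999826
Dilated lifetime: γτ₀ = 53.6074 × 26.03 ns = 1395.40 ns
d = βc·γτ₀ = 0.999826 × (2.998×10^8 m/s) × 1.39540×10^-6 s = 418.3 m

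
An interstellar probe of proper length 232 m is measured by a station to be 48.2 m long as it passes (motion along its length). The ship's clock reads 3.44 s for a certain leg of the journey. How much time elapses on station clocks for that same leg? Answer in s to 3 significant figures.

Length contraction ⇒ γ = L₀/L = 232/48.2 = 4.8133
Time dilation: Δt = γτ₀ = 4.8133 × 3.44 s = 16.6 s

Δt ≈ 16.6 s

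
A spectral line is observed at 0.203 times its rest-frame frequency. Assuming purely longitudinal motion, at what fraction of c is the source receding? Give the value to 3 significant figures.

f_obs/f_src = √((1−β)/(1+β)) = 0.203  ⇒  (1−β)/(1+β) = 0.041209
β = |1 − D²|/(1 + D²) = |1 − 0.041209|/(1 + 0.041209) = 0.921

β ≈ 0.921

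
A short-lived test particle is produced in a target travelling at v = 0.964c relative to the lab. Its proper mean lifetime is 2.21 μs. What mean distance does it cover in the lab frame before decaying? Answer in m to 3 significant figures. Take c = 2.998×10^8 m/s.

γ = 1/√(1 − 0.964²) = 3.7608
Dilated lifetime: Δt = γτ₀ = 3.7608 × 2.21 μs = 8.3113 μs
d = vΔt = 0.964c × 8.3113 μs = 2.8901×10^8 m/s × 8.3113×10^-6 s = 2400 m

d ≈ 2400 m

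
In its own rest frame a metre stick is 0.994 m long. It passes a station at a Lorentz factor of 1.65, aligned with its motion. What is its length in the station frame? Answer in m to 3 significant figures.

L ≈ 0.602 m

γ = 1.65 (given)
Length contraction: L = L₀/γ = 0.994/1.65 = 0.602 m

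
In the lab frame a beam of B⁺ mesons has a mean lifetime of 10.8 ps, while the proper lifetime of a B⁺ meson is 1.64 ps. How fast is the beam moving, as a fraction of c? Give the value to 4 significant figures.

β ≈ 0.9884

γ = Δt/τ₀ = 10.8/1.64 = 6.58537
β = √(1 − 1/γ²) = √(1 − 1/6.58537²) = 0.9884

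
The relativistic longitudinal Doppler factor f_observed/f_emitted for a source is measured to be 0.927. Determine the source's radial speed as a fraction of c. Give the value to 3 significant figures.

β ≈ 0.0757

f_obs/f_src = √((1−β)/(1+β)) = 0.927  ⇒  (1−β)/(1+β) = 0.85933
β = |1 − D²|/(1 + D²) = |1 − 0.85933|/(1 + 0.85933) = 0.0757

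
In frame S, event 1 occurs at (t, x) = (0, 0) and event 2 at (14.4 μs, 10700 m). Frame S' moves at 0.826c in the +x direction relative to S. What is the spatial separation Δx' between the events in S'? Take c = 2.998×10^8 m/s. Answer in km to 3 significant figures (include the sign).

γ = 1/√(1 − 0.826²) = 1.7741
Δx' = γ(Δx − vΔt) = 1.7741 × (10700 m − 0.826×(2.998×10^8 m/s)×14.4×10^-6 s)
= 1.7741 × (7134.1 m) = 12.7 km

Δx' ≈ 12.7 km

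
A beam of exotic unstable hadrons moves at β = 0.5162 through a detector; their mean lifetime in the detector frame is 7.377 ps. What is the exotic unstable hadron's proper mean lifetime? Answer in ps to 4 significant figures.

γ = 1/√(1 − 0.5162²) = 1.16759
Proper time: τ₀ = Δt/γ = 7.377/1.16759 = 6.318 ps

τ₀ ≈ 6.318 ps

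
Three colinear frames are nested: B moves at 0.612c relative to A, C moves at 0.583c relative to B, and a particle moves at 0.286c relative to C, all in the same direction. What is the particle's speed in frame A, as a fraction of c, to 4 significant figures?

Compose boost 2: (0.583 + 0.612)/(1 + 0.583×0.612) = 1.195/1.35680 = 0.880751
Compose boost 3: (0.286 + 0.880751)/(1 + 0.286×0.880751) = 1.16675/1.25189 = 0.9320

u ≈ 0.9320c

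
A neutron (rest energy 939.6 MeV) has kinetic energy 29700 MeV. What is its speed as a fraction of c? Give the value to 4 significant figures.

β ≈ 0.9995

γ = 1 + K/(m₀c²) = 1 + 29700/939.6 = 32.6092
β = √(1 − 1/γ²) = 0.9995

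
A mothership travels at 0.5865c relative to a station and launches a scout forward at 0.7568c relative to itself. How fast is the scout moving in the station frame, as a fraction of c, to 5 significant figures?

u ≈ 0.93035c

Compose boost 2: (0.7568 + 0.5865)/(1 + 0.7568×0.5865) = 1.3433/1.443863 = 0.93035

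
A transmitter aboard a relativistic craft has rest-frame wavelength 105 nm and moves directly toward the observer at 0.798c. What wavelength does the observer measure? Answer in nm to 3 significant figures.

Relativistic Doppler: λ_obs = λ_src √((1−β)/(1+β))
= 105 × √(0.20200/1.7980) = 105 × 0.33518 = 35.2 nm

λ_obs ≈ 35.2 nm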